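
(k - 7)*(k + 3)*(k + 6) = k^3 + 2*k^2 - 45*k - 126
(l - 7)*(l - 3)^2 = l^3 - 13*l^2 + 51*l - 63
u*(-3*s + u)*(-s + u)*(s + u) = 3*s^3*u - s^2*u^2 - 3*s*u^3 + u^4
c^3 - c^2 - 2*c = c*(c - 2)*(c + 1)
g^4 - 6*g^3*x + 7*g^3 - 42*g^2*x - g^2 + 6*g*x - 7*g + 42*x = (g - 1)*(g + 1)*(g + 7)*(g - 6*x)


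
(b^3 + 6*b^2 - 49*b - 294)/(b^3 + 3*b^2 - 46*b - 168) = (b + 7)/(b + 4)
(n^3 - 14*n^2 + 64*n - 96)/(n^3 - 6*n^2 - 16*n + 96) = (n - 4)/(n + 4)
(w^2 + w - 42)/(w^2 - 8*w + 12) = (w + 7)/(w - 2)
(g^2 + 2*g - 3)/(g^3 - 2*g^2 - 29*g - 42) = (g - 1)/(g^2 - 5*g - 14)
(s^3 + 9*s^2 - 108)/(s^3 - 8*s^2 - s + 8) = (s^3 + 9*s^2 - 108)/(s^3 - 8*s^2 - s + 8)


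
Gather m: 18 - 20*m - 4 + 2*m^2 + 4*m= 2*m^2 - 16*m + 14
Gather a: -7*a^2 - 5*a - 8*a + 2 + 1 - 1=-7*a^2 - 13*a + 2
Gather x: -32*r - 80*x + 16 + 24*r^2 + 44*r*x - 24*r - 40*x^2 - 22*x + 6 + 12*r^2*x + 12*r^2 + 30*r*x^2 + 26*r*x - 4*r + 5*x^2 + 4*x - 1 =36*r^2 - 60*r + x^2*(30*r - 35) + x*(12*r^2 + 70*r - 98) + 21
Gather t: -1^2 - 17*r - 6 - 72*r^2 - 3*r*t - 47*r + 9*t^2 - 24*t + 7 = -72*r^2 - 64*r + 9*t^2 + t*(-3*r - 24)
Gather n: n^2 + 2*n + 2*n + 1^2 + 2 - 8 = n^2 + 4*n - 5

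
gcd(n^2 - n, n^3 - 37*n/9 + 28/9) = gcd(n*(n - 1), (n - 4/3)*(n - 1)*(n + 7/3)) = n - 1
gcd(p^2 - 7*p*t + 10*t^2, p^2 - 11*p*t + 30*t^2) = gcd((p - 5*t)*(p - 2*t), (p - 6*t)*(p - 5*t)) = p - 5*t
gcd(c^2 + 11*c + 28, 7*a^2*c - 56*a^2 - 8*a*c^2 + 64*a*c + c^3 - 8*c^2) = 1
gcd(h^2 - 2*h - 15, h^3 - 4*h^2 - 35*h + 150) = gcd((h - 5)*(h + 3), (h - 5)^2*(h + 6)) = h - 5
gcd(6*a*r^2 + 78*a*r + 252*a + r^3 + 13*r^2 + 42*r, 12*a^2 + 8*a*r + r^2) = 6*a + r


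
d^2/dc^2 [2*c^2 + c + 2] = 4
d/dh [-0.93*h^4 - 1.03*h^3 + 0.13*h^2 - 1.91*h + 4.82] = -3.72*h^3 - 3.09*h^2 + 0.26*h - 1.91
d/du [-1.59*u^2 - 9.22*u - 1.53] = -3.18*u - 9.22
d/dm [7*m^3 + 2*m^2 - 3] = m*(21*m + 4)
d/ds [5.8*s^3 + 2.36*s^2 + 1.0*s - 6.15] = 17.4*s^2 + 4.72*s + 1.0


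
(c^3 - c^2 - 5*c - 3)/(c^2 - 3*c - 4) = (c^2 - 2*c - 3)/(c - 4)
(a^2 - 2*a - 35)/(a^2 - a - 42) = (a + 5)/(a + 6)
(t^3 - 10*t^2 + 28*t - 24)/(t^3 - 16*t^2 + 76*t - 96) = (t - 2)/(t - 8)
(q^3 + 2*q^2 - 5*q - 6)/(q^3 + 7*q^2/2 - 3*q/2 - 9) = 2*(q^2 - q - 2)/(2*q^2 + q - 6)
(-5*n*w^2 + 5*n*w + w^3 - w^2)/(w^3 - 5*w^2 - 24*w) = (5*n*w - 5*n - w^2 + w)/(-w^2 + 5*w + 24)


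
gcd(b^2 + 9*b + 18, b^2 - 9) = b + 3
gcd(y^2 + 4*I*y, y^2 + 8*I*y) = y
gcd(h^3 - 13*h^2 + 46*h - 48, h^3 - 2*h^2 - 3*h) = h - 3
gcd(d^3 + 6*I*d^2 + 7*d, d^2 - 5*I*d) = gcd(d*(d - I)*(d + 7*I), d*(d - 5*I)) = d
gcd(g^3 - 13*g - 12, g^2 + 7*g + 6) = g + 1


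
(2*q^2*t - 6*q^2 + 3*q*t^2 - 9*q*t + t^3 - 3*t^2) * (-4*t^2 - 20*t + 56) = -8*q^2*t^3 - 16*q^2*t^2 + 232*q^2*t - 336*q^2 - 12*q*t^4 - 24*q*t^3 + 348*q*t^2 - 504*q*t - 4*t^5 - 8*t^4 + 116*t^3 - 168*t^2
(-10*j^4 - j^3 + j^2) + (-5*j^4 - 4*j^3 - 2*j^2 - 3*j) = -15*j^4 - 5*j^3 - j^2 - 3*j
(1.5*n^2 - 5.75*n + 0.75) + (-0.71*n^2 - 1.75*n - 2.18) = 0.79*n^2 - 7.5*n - 1.43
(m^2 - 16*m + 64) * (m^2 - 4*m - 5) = m^4 - 20*m^3 + 123*m^2 - 176*m - 320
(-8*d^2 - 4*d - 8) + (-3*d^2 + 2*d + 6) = -11*d^2 - 2*d - 2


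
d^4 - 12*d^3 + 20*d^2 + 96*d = d*(d - 8)*(d - 6)*(d + 2)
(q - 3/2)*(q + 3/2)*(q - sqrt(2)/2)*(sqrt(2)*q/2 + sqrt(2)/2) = sqrt(2)*q^4/2 - q^3/2 + sqrt(2)*q^3/2 - 9*sqrt(2)*q^2/8 - q^2/2 - 9*sqrt(2)*q/8 + 9*q/8 + 9/8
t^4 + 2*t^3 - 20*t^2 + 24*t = t*(t - 2)^2*(t + 6)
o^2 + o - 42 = (o - 6)*(o + 7)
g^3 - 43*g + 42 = (g - 6)*(g - 1)*(g + 7)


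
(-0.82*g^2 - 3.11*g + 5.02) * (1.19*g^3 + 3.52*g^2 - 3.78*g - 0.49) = -0.9758*g^5 - 6.5873*g^4 - 1.8738*g^3 + 29.828*g^2 - 17.4517*g - 2.4598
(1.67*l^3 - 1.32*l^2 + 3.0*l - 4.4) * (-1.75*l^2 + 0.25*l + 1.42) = -2.9225*l^5 + 2.7275*l^4 - 3.2086*l^3 + 6.5756*l^2 + 3.16*l - 6.248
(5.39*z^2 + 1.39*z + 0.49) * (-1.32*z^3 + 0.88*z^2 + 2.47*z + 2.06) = -7.1148*z^5 + 2.9084*z^4 + 13.8897*z^3 + 14.9679*z^2 + 4.0737*z + 1.0094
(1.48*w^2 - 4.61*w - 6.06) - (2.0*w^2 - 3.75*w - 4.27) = -0.52*w^2 - 0.86*w - 1.79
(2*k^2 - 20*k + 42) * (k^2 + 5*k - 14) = 2*k^4 - 10*k^3 - 86*k^2 + 490*k - 588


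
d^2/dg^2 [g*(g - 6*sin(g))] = 6*g*sin(g) - 12*cos(g) + 2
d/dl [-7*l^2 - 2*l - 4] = -14*l - 2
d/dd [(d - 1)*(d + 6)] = 2*d + 5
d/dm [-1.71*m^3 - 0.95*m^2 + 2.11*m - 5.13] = -5.13*m^2 - 1.9*m + 2.11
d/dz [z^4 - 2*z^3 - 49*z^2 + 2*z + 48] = 4*z^3 - 6*z^2 - 98*z + 2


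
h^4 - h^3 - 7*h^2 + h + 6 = (h - 3)*(h - 1)*(h + 1)*(h + 2)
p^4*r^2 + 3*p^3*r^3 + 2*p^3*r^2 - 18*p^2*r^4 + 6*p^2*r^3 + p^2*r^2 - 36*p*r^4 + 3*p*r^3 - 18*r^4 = (p - 3*r)*(p + 6*r)*(p*r + r)^2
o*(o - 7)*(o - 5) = o^3 - 12*o^2 + 35*o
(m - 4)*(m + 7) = m^2 + 3*m - 28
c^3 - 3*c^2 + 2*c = c*(c - 2)*(c - 1)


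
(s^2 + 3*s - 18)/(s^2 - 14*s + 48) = (s^2 + 3*s - 18)/(s^2 - 14*s + 48)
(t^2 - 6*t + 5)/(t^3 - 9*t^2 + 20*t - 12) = (t - 5)/(t^2 - 8*t + 12)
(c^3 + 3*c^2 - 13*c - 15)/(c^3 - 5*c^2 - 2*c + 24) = (c^2 + 6*c + 5)/(c^2 - 2*c - 8)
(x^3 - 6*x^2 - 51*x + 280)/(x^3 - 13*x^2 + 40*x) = (x + 7)/x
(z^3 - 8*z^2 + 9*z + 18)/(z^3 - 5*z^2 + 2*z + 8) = (z^2 - 9*z + 18)/(z^2 - 6*z + 8)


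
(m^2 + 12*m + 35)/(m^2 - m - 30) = (m + 7)/(m - 6)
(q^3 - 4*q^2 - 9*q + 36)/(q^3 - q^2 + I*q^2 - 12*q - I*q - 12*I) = (q - 3)/(q + I)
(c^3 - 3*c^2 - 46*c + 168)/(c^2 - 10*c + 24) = c + 7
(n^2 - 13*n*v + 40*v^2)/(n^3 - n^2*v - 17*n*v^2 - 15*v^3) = (n - 8*v)/(n^2 + 4*n*v + 3*v^2)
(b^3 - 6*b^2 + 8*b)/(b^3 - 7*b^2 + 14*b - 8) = b/(b - 1)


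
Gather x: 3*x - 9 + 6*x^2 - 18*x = 6*x^2 - 15*x - 9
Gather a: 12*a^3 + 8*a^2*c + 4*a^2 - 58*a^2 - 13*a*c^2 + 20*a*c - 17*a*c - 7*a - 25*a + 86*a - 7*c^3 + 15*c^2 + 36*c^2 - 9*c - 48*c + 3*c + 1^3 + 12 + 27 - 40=12*a^3 + a^2*(8*c - 54) + a*(-13*c^2 + 3*c + 54) - 7*c^3 + 51*c^2 - 54*c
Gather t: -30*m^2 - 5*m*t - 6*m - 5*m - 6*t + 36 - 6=-30*m^2 - 11*m + t*(-5*m - 6) + 30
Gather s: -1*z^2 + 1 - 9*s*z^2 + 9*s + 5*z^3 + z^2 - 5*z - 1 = s*(9 - 9*z^2) + 5*z^3 - 5*z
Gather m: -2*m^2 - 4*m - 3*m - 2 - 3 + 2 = -2*m^2 - 7*m - 3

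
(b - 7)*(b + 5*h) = b^2 + 5*b*h - 7*b - 35*h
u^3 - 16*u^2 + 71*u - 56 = (u - 8)*(u - 7)*(u - 1)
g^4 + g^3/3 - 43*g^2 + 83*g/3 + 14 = (g - 6)*(g - 1)*(g + 1/3)*(g + 7)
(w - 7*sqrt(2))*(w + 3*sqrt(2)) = w^2 - 4*sqrt(2)*w - 42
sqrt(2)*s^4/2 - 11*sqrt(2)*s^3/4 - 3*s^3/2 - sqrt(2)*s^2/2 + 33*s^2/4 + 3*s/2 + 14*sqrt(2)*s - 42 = (s - 4)*(s - 7/2)*(s - 3*sqrt(2)/2)*(sqrt(2)*s/2 + sqrt(2))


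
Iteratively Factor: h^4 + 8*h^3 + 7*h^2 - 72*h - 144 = (h + 4)*(h^3 + 4*h^2 - 9*h - 36) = (h + 4)^2*(h^2 - 9) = (h - 3)*(h + 4)^2*(h + 3)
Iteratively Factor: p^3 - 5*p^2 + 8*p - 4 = (p - 1)*(p^2 - 4*p + 4) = (p - 2)*(p - 1)*(p - 2)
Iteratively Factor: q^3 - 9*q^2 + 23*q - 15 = (q - 1)*(q^2 - 8*q + 15) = (q - 3)*(q - 1)*(q - 5)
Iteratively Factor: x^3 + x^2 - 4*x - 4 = (x + 2)*(x^2 - x - 2) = (x + 1)*(x + 2)*(x - 2)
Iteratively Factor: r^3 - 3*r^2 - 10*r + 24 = (r + 3)*(r^2 - 6*r + 8) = (r - 2)*(r + 3)*(r - 4)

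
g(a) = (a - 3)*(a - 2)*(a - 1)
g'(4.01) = 11.12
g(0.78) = -0.60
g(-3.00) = -120.00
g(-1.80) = -51.07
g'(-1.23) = 30.30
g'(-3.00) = 74.00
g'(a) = (a - 3)*(a - 2) + (a - 3)*(a - 1) + (a - 2)*(a - 1)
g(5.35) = 34.25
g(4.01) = 6.11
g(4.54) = 13.85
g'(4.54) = 18.35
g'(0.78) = 3.47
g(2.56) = -0.38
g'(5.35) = 32.67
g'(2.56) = -0.06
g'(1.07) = 1.59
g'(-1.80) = 42.32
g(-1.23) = -30.47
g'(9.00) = 146.00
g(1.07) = 0.13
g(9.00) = 336.00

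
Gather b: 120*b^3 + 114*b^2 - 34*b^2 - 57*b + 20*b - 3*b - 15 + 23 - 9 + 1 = 120*b^3 + 80*b^2 - 40*b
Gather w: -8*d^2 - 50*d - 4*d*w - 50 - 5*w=-8*d^2 - 50*d + w*(-4*d - 5) - 50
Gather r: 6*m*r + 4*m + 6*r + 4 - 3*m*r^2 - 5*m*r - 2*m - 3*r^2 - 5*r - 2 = 2*m + r^2*(-3*m - 3) + r*(m + 1) + 2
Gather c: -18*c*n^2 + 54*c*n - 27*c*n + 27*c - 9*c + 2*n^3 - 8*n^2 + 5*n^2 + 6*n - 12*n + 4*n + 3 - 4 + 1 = c*(-18*n^2 + 27*n + 18) + 2*n^3 - 3*n^2 - 2*n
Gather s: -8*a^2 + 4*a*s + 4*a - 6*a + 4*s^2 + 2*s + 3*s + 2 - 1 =-8*a^2 - 2*a + 4*s^2 + s*(4*a + 5) + 1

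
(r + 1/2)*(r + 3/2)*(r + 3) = r^3 + 5*r^2 + 27*r/4 + 9/4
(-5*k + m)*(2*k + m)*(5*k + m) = -50*k^3 - 25*k^2*m + 2*k*m^2 + m^3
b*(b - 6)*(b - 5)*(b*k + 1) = b^4*k - 11*b^3*k + b^3 + 30*b^2*k - 11*b^2 + 30*b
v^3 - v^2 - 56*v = v*(v - 8)*(v + 7)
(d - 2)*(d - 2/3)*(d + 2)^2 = d^4 + 4*d^3/3 - 16*d^2/3 - 16*d/3 + 16/3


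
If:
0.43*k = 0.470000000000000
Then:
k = 1.09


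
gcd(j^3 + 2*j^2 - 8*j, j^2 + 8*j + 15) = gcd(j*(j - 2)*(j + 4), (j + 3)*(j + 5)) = 1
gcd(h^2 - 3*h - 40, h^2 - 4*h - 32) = h - 8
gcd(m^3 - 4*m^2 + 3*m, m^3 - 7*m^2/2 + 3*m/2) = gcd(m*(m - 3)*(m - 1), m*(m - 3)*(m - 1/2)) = m^2 - 3*m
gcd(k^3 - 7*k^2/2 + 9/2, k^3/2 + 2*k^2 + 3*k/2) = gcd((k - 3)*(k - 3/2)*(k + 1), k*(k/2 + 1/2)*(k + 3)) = k + 1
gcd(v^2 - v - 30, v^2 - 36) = v - 6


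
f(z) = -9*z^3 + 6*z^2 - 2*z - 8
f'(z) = -27*z^2 + 12*z - 2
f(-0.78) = 1.48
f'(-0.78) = -27.79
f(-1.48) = 37.28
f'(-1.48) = -78.90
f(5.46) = -1304.99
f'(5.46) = -741.39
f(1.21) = -17.58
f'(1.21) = -27.01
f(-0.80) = 2.05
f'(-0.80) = -28.88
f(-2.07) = 101.68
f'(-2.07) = -142.53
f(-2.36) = 148.44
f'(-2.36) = -180.70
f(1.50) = -27.88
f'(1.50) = -44.75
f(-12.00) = 16432.00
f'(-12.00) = -4034.00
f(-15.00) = 31747.00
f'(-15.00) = -6257.00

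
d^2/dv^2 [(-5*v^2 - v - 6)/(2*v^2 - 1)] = 2*(-4*v^3 - 102*v^2 - 6*v - 17)/(8*v^6 - 12*v^4 + 6*v^2 - 1)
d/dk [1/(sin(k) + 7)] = -cos(k)/(sin(k) + 7)^2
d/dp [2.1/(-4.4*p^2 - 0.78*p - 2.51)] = (18.48*p + 1.638)/(4.4*p^2 + 0.78*p + 2.51)^2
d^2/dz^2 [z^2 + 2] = 2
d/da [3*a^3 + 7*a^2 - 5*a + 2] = 9*a^2 + 14*a - 5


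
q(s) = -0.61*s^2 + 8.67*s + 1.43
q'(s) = 8.67 - 1.22*s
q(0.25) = 3.56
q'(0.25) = 8.36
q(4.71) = 28.73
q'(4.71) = 2.92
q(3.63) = 24.86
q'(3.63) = 4.24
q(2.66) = 20.18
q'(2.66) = 5.42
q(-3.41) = -35.23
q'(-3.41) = 12.83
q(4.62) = 28.47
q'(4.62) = 3.03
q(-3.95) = -42.33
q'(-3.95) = 13.49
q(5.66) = 30.96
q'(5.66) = 1.76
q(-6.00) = -72.55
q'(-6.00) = 15.99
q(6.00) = 31.49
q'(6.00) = 1.35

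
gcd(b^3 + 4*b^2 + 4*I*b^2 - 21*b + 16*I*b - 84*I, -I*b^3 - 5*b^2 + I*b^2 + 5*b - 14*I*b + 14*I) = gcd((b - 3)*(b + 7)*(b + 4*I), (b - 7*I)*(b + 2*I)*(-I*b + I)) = 1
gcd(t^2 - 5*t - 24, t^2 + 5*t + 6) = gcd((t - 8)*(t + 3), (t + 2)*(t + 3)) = t + 3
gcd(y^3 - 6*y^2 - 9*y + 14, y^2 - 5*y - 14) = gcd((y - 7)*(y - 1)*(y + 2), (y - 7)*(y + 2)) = y^2 - 5*y - 14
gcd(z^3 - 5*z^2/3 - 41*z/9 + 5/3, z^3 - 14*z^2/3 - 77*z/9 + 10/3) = z^2 + 4*z/3 - 5/9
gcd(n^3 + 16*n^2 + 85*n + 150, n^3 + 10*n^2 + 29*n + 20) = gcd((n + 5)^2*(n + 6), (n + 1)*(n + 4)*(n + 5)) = n + 5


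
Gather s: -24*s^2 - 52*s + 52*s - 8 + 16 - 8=-24*s^2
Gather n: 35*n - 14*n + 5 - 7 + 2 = 21*n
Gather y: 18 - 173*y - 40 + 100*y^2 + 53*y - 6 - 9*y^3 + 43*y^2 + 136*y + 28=-9*y^3 + 143*y^2 + 16*y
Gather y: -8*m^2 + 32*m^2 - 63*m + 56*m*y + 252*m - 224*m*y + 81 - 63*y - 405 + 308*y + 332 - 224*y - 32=24*m^2 + 189*m + y*(21 - 168*m) - 24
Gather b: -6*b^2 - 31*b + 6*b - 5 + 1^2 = -6*b^2 - 25*b - 4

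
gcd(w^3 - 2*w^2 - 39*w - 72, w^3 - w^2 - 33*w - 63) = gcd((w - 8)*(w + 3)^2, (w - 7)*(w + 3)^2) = w^2 + 6*w + 9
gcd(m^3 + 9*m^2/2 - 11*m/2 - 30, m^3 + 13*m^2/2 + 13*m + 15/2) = m + 3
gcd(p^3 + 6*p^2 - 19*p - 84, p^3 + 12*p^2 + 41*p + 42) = p^2 + 10*p + 21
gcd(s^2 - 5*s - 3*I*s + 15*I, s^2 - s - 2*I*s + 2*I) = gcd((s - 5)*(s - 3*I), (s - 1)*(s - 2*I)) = 1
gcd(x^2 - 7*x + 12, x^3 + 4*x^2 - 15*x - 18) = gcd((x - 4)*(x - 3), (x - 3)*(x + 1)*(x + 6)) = x - 3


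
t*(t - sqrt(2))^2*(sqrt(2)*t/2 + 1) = sqrt(2)*t^4/2 - t^3 - sqrt(2)*t^2 + 2*t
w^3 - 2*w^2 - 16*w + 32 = (w - 4)*(w - 2)*(w + 4)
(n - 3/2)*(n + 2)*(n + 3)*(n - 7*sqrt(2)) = n^4 - 7*sqrt(2)*n^3 + 7*n^3/2 - 49*sqrt(2)*n^2/2 - 3*n^2/2 - 9*n + 21*sqrt(2)*n/2 + 63*sqrt(2)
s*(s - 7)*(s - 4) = s^3 - 11*s^2 + 28*s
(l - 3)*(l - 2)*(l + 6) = l^3 + l^2 - 24*l + 36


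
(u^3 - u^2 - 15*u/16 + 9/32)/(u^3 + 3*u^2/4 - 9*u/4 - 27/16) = (4*u - 1)/(2*(2*u + 3))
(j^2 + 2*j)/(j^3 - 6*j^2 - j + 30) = j/(j^2 - 8*j + 15)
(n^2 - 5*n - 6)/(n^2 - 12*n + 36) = (n + 1)/(n - 6)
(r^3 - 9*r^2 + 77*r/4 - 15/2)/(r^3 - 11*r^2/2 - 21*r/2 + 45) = (r - 1/2)/(r + 3)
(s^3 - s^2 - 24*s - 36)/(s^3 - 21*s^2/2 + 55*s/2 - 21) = 2*(s^3 - s^2 - 24*s - 36)/(2*s^3 - 21*s^2 + 55*s - 42)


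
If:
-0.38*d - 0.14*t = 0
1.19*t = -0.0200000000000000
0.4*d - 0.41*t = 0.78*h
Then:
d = 0.01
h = 0.01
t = -0.02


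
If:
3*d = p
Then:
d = p/3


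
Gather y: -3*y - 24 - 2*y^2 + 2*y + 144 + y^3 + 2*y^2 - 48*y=y^3 - 49*y + 120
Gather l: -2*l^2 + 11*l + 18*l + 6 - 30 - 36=-2*l^2 + 29*l - 60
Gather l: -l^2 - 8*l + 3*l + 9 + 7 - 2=-l^2 - 5*l + 14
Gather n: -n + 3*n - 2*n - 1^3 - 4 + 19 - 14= 0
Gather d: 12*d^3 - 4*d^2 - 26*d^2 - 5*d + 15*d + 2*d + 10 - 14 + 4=12*d^3 - 30*d^2 + 12*d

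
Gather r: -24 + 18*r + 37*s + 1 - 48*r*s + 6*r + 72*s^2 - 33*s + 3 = r*(24 - 48*s) + 72*s^2 + 4*s - 20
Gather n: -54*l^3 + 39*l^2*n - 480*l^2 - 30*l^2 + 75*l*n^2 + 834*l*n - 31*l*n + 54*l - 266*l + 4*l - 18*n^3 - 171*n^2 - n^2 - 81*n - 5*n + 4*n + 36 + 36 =-54*l^3 - 510*l^2 - 208*l - 18*n^3 + n^2*(75*l - 172) + n*(39*l^2 + 803*l - 82) + 72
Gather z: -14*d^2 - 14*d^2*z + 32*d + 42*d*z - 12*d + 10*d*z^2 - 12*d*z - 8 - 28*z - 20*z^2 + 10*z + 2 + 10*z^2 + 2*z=-14*d^2 + 20*d + z^2*(10*d - 10) + z*(-14*d^2 + 30*d - 16) - 6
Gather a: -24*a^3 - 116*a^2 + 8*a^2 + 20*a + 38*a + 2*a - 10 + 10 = -24*a^3 - 108*a^2 + 60*a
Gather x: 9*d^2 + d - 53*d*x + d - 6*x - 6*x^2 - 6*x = 9*d^2 + 2*d - 6*x^2 + x*(-53*d - 12)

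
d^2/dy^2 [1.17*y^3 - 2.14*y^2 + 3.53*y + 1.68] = 7.02*y - 4.28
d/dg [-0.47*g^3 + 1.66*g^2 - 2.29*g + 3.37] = -1.41*g^2 + 3.32*g - 2.29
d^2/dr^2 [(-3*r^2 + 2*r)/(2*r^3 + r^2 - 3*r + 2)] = 2*r*(-12*r^5 + 24*r^4 - 42*r^3 + 89*r^2 - 30*r - 12)/(8*r^9 + 12*r^8 - 30*r^7 - 11*r^6 + 69*r^5 - 39*r^4 - 39*r^3 + 66*r^2 - 36*r + 8)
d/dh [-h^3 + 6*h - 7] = 6 - 3*h^2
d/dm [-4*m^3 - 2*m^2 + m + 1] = -12*m^2 - 4*m + 1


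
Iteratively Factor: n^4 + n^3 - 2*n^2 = (n - 1)*(n^3 + 2*n^2) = (n - 1)*(n + 2)*(n^2) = n*(n - 1)*(n + 2)*(n)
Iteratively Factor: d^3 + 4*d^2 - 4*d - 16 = (d - 2)*(d^2 + 6*d + 8) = (d - 2)*(d + 2)*(d + 4)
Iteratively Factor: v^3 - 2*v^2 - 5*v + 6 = (v + 2)*(v^2 - 4*v + 3) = (v - 1)*(v + 2)*(v - 3)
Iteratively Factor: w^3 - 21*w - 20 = (w - 5)*(w^2 + 5*w + 4) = (w - 5)*(w + 1)*(w + 4)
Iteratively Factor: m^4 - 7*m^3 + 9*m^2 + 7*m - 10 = (m + 1)*(m^3 - 8*m^2 + 17*m - 10) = (m - 1)*(m + 1)*(m^2 - 7*m + 10) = (m - 2)*(m - 1)*(m + 1)*(m - 5)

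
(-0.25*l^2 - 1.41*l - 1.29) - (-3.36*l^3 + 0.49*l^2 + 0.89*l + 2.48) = 3.36*l^3 - 0.74*l^2 - 2.3*l - 3.77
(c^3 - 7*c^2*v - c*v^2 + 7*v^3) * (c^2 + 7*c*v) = c^5 - 50*c^3*v^2 + 49*c*v^4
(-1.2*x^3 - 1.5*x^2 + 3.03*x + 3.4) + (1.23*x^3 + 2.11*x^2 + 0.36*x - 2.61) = 0.03*x^3 + 0.61*x^2 + 3.39*x + 0.79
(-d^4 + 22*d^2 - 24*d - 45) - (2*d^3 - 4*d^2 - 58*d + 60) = -d^4 - 2*d^3 + 26*d^2 + 34*d - 105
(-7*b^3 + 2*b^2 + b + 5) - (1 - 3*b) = -7*b^3 + 2*b^2 + 4*b + 4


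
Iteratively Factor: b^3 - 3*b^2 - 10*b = (b)*(b^2 - 3*b - 10) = b*(b + 2)*(b - 5)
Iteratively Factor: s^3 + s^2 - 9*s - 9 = (s + 3)*(s^2 - 2*s - 3) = (s + 1)*(s + 3)*(s - 3)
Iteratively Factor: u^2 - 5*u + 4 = (u - 4)*(u - 1)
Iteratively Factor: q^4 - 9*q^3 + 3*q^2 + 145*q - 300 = (q - 5)*(q^3 - 4*q^2 - 17*q + 60) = (q - 5)*(q + 4)*(q^2 - 8*q + 15) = (q - 5)*(q - 3)*(q + 4)*(q - 5)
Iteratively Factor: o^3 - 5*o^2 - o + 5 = (o - 1)*(o^2 - 4*o - 5) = (o - 5)*(o - 1)*(o + 1)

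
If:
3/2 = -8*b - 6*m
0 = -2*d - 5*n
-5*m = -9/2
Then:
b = -69/80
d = -5*n/2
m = 9/10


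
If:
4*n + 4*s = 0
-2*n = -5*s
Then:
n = 0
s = 0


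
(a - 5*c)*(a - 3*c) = a^2 - 8*a*c + 15*c^2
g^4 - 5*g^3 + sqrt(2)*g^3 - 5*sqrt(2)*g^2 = g^2*(g - 5)*(g + sqrt(2))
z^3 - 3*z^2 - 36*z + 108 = (z - 6)*(z - 3)*(z + 6)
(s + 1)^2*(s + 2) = s^3 + 4*s^2 + 5*s + 2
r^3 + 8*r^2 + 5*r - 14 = (r - 1)*(r + 2)*(r + 7)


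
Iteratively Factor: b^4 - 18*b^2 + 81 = (b - 3)*(b^3 + 3*b^2 - 9*b - 27) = (b - 3)^2*(b^2 + 6*b + 9) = (b - 3)^2*(b + 3)*(b + 3)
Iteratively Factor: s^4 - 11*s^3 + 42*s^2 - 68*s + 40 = (s - 2)*(s^3 - 9*s^2 + 24*s - 20) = (s - 5)*(s - 2)*(s^2 - 4*s + 4) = (s - 5)*(s - 2)^2*(s - 2)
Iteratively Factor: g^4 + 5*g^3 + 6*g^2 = (g + 2)*(g^3 + 3*g^2) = g*(g + 2)*(g^2 + 3*g) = g*(g + 2)*(g + 3)*(g)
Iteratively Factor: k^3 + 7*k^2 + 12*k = (k)*(k^2 + 7*k + 12) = k*(k + 3)*(k + 4)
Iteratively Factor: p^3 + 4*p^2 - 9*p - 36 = (p + 4)*(p^2 - 9) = (p + 3)*(p + 4)*(p - 3)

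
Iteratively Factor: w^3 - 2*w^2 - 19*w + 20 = (w + 4)*(w^2 - 6*w + 5) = (w - 1)*(w + 4)*(w - 5)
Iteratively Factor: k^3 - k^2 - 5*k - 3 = (k + 1)*(k^2 - 2*k - 3) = (k - 3)*(k + 1)*(k + 1)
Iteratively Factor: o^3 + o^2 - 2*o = (o + 2)*(o^2 - o) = (o - 1)*(o + 2)*(o)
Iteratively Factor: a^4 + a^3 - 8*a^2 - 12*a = (a + 2)*(a^3 - a^2 - 6*a) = (a - 3)*(a + 2)*(a^2 + 2*a) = (a - 3)*(a + 2)^2*(a)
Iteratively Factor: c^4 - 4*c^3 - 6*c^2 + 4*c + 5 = (c - 1)*(c^3 - 3*c^2 - 9*c - 5) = (c - 5)*(c - 1)*(c^2 + 2*c + 1) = (c - 5)*(c - 1)*(c + 1)*(c + 1)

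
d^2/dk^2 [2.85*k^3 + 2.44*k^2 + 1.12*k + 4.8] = 17.1*k + 4.88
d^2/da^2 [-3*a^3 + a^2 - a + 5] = 2 - 18*a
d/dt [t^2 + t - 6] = 2*t + 1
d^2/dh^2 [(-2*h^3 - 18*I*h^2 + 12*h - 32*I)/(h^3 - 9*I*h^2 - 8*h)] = 8*(-9*I*h^3 + 24*h^2 - 192*I*h - 512)/(h^3*(h^3 - 24*I*h^2 - 192*h + 512*I))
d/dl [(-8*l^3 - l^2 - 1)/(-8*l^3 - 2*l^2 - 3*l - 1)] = (8*l^4 + 48*l^3 + 3*l^2 - 2*l - 3)/(64*l^6 + 32*l^5 + 52*l^4 + 28*l^3 + 13*l^2 + 6*l + 1)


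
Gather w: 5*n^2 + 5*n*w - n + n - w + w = 5*n^2 + 5*n*w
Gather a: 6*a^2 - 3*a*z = 6*a^2 - 3*a*z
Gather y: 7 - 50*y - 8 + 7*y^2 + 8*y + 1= 7*y^2 - 42*y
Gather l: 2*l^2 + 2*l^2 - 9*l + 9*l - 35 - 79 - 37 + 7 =4*l^2 - 144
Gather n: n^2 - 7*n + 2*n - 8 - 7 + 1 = n^2 - 5*n - 14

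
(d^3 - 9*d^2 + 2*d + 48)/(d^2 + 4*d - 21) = (d^2 - 6*d - 16)/(d + 7)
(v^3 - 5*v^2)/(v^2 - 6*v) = v*(v - 5)/(v - 6)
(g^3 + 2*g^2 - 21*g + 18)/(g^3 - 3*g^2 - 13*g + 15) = (g^2 + 3*g - 18)/(g^2 - 2*g - 15)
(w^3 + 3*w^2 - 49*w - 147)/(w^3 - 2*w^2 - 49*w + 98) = (w + 3)/(w - 2)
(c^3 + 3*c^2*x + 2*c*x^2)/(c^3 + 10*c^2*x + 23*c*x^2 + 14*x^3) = c/(c + 7*x)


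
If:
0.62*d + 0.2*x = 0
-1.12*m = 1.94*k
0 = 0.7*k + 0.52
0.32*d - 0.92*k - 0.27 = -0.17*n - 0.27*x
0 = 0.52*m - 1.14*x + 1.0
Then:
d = -0.47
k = -0.74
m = 1.29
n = -3.87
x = 1.46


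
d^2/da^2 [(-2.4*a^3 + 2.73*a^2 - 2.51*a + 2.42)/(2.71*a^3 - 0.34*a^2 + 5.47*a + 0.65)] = (35.676066*a^6 + 102.859134*a^5 + 35.0679419999998*a^4 - 163.693088*a^3 + 222.395796*a^2 - 61.993536*a + 166.042256)/(19.902511*a^9 - 7.490982*a^8 + 121.456509*a^7 - 15.958657*a^6 + 241.560453*a^5 + 27.518532*a^4 + 159.849028*a^3 + 57.914805*a^2 + 6.933225*a + 0.274625)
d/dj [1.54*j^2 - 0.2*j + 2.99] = 3.08*j - 0.2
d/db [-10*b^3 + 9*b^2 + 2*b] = -30*b^2 + 18*b + 2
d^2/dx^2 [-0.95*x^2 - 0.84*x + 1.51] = -1.90000000000000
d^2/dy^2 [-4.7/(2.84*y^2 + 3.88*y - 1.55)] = (75.81664*y^2 + 103.58048*y - 4.7*(5.68*y + 3.88)*(11.36*y + 7.76) - 41.3788)/(2.84*y^2 + 3.88*y - 1.55)^3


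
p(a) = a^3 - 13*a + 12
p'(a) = 3*a^2 - 13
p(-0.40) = 17.14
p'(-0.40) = -12.52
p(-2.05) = 30.03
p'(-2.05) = -0.39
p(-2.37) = 29.50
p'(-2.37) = 3.85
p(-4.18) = -6.69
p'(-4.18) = 39.42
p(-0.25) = 15.23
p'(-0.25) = -12.81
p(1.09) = -0.87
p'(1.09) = -9.44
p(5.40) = 99.26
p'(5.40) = 74.48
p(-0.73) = 21.10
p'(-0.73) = -11.40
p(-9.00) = -600.00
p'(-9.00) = 230.00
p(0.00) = 12.00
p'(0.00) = -13.00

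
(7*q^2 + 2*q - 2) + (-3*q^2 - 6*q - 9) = 4*q^2 - 4*q - 11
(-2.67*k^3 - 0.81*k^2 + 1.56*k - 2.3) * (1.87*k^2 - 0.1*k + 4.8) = -4.9929*k^5 - 1.2477*k^4 - 9.8178*k^3 - 8.345*k^2 + 7.718*k - 11.04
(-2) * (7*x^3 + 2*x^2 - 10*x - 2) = -14*x^3 - 4*x^2 + 20*x + 4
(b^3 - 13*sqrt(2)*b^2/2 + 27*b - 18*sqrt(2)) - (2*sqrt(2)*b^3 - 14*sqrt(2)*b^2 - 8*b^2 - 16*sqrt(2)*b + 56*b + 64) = -2*sqrt(2)*b^3 + b^3 + 8*b^2 + 15*sqrt(2)*b^2/2 - 29*b + 16*sqrt(2)*b - 64 - 18*sqrt(2)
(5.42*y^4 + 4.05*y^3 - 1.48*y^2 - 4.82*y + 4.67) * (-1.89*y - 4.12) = -10.2438*y^5 - 29.9849*y^4 - 13.8888*y^3 + 15.2074*y^2 + 11.0321*y - 19.2404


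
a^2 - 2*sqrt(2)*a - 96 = (a - 8*sqrt(2))*(a + 6*sqrt(2))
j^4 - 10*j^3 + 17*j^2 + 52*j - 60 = (j - 6)*(j - 5)*(j - 1)*(j + 2)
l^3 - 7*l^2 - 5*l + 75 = (l - 5)^2*(l + 3)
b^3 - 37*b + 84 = (b - 4)*(b - 3)*(b + 7)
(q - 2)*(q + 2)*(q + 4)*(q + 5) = q^4 + 9*q^3 + 16*q^2 - 36*q - 80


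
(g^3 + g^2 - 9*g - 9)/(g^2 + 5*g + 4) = (g^2 - 9)/(g + 4)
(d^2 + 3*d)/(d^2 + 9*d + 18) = d/(d + 6)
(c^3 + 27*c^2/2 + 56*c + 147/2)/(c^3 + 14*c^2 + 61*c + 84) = (c + 7/2)/(c + 4)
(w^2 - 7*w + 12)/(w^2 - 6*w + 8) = (w - 3)/(w - 2)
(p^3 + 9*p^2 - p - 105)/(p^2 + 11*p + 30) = (p^2 + 4*p - 21)/(p + 6)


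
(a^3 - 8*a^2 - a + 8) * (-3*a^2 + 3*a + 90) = -3*a^5 + 27*a^4 + 69*a^3 - 747*a^2 - 66*a + 720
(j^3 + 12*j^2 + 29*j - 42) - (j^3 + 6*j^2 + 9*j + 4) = 6*j^2 + 20*j - 46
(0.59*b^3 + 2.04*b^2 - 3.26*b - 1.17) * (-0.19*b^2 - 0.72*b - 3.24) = -0.1121*b^5 - 0.8124*b^4 - 2.761*b^3 - 4.0401*b^2 + 11.4048*b + 3.7908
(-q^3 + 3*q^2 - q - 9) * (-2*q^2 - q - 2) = 2*q^5 - 5*q^4 + q^3 + 13*q^2 + 11*q + 18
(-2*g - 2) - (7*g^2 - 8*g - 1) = -7*g^2 + 6*g - 1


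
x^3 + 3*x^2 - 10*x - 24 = (x - 3)*(x + 2)*(x + 4)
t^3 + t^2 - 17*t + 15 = (t - 3)*(t - 1)*(t + 5)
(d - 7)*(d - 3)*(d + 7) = d^3 - 3*d^2 - 49*d + 147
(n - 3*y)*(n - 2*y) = n^2 - 5*n*y + 6*y^2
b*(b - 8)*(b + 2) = b^3 - 6*b^2 - 16*b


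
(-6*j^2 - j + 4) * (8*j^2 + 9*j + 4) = -48*j^4 - 62*j^3 - j^2 + 32*j + 16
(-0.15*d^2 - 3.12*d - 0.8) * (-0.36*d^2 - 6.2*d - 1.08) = 0.054*d^4 + 2.0532*d^3 + 19.794*d^2 + 8.3296*d + 0.864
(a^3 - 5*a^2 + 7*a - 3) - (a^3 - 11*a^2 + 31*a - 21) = 6*a^2 - 24*a + 18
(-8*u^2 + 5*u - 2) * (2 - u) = 8*u^3 - 21*u^2 + 12*u - 4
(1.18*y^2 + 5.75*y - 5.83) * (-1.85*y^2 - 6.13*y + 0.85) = -2.183*y^4 - 17.8709*y^3 - 23.459*y^2 + 40.6254*y - 4.9555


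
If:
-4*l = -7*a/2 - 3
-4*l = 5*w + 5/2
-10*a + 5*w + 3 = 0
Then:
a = -5/27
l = 127/216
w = -131/135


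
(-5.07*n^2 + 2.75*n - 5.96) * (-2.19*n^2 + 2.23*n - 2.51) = 11.1033*n^4 - 17.3286*n^3 + 31.9106*n^2 - 20.1933*n + 14.9596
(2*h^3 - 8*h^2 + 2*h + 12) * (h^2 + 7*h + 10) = 2*h^5 + 6*h^4 - 34*h^3 - 54*h^2 + 104*h + 120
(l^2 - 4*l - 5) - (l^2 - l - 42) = 37 - 3*l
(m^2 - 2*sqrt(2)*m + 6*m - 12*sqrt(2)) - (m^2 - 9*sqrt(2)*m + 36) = 6*m + 7*sqrt(2)*m - 36 - 12*sqrt(2)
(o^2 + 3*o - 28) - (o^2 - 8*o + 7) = 11*o - 35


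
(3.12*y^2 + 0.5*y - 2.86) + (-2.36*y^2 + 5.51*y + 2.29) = 0.76*y^2 + 6.01*y - 0.57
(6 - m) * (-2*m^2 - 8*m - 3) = 2*m^3 - 4*m^2 - 45*m - 18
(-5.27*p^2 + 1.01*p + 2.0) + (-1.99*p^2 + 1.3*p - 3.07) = -7.26*p^2 + 2.31*p - 1.07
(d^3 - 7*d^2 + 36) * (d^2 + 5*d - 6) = d^5 - 2*d^4 - 41*d^3 + 78*d^2 + 180*d - 216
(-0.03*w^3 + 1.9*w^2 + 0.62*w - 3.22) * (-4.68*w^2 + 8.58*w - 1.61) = 0.1404*w^5 - 9.1494*w^4 + 13.4487*w^3 + 17.3302*w^2 - 28.6258*w + 5.1842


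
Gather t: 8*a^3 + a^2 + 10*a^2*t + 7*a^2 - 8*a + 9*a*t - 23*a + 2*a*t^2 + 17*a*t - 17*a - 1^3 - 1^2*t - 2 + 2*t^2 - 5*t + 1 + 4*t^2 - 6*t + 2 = 8*a^3 + 8*a^2 - 48*a + t^2*(2*a + 6) + t*(10*a^2 + 26*a - 12)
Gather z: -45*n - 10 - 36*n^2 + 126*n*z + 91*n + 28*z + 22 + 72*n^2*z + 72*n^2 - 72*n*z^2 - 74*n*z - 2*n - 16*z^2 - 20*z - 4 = 36*n^2 + 44*n + z^2*(-72*n - 16) + z*(72*n^2 + 52*n + 8) + 8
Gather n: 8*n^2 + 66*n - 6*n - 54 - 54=8*n^2 + 60*n - 108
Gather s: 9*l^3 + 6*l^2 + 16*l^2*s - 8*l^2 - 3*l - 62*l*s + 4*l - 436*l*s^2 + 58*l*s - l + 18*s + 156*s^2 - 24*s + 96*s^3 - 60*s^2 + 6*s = 9*l^3 - 2*l^2 + 96*s^3 + s^2*(96 - 436*l) + s*(16*l^2 - 4*l)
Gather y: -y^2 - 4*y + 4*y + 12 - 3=9 - y^2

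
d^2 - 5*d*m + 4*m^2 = (d - 4*m)*(d - m)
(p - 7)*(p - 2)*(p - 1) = p^3 - 10*p^2 + 23*p - 14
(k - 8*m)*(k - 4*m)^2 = k^3 - 16*k^2*m + 80*k*m^2 - 128*m^3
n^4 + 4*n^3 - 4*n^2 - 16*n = n*(n - 2)*(n + 2)*(n + 4)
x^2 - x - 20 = (x - 5)*(x + 4)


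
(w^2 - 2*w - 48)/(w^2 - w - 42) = (w - 8)/(w - 7)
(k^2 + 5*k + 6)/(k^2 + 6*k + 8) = (k + 3)/(k + 4)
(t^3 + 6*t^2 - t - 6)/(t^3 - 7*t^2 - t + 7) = (t + 6)/(t - 7)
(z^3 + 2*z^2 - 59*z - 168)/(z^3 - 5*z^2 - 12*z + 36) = (z^2 - z - 56)/(z^2 - 8*z + 12)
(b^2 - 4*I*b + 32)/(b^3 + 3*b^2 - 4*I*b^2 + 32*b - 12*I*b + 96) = 1/(b + 3)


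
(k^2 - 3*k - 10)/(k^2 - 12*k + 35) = (k + 2)/(k - 7)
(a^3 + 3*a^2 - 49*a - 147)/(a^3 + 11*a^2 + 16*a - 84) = (a^2 - 4*a - 21)/(a^2 + 4*a - 12)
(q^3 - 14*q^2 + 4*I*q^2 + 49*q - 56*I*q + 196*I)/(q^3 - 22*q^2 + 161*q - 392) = (q + 4*I)/(q - 8)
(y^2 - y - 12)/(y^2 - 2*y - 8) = (y + 3)/(y + 2)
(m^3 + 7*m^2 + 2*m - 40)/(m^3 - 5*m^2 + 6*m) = (m^2 + 9*m + 20)/(m*(m - 3))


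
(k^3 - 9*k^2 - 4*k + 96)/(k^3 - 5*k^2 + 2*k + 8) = (k^2 - 5*k - 24)/(k^2 - k - 2)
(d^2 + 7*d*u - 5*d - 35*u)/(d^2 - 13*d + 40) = (d + 7*u)/(d - 8)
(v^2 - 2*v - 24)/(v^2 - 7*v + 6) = (v + 4)/(v - 1)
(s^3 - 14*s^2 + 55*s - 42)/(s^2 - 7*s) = s - 7 + 6/s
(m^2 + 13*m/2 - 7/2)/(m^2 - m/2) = (m + 7)/m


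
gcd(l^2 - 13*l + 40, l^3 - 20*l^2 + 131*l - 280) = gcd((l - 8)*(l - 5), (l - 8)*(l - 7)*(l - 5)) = l^2 - 13*l + 40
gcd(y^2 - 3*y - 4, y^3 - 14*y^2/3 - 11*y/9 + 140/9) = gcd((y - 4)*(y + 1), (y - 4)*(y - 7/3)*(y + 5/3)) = y - 4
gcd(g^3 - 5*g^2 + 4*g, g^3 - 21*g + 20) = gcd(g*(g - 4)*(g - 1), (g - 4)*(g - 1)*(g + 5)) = g^2 - 5*g + 4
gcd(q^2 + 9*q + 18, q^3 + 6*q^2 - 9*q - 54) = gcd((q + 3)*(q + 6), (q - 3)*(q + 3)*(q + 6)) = q^2 + 9*q + 18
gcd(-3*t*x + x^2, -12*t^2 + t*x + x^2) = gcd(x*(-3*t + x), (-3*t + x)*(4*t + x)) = -3*t + x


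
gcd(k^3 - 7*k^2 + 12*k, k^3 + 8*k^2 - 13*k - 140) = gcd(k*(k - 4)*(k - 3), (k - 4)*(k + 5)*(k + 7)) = k - 4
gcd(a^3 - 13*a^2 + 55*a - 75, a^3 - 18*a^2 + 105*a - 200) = a^2 - 10*a + 25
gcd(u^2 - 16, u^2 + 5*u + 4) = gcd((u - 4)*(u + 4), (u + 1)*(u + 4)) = u + 4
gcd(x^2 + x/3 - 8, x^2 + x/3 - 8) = x^2 + x/3 - 8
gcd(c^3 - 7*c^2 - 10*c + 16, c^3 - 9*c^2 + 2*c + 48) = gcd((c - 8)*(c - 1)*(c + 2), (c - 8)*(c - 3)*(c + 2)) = c^2 - 6*c - 16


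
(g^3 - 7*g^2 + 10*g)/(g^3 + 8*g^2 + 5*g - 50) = g*(g - 5)/(g^2 + 10*g + 25)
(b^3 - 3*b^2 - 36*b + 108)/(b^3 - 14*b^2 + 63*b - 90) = (b + 6)/(b - 5)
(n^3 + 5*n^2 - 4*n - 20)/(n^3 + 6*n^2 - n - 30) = (n + 2)/(n + 3)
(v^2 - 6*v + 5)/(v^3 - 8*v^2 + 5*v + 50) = (v - 1)/(v^2 - 3*v - 10)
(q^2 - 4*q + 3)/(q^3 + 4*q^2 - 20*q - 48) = (q^2 - 4*q + 3)/(q^3 + 4*q^2 - 20*q - 48)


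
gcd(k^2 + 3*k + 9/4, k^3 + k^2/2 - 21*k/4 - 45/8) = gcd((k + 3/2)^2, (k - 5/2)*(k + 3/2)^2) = k^2 + 3*k + 9/4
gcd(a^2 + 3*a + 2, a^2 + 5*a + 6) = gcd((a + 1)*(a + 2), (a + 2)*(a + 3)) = a + 2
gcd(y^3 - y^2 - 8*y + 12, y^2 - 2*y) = y - 2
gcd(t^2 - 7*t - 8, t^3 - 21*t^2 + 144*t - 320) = t - 8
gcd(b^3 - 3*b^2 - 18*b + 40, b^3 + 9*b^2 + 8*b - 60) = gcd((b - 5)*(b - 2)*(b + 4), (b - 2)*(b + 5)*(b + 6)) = b - 2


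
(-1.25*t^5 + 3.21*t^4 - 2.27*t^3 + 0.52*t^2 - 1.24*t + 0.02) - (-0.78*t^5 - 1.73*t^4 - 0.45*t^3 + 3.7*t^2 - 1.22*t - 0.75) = -0.47*t^5 + 4.94*t^4 - 1.82*t^3 - 3.18*t^2 - 0.02*t + 0.77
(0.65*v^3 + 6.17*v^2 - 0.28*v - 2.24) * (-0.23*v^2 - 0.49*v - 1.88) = -0.1495*v^5 - 1.7376*v^4 - 4.1809*v^3 - 10.9472*v^2 + 1.624*v + 4.2112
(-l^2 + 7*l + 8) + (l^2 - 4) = 7*l + 4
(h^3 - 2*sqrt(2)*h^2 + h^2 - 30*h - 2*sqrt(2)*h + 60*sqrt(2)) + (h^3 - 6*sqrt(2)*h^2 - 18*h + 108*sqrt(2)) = 2*h^3 - 8*sqrt(2)*h^2 + h^2 - 48*h - 2*sqrt(2)*h + 168*sqrt(2)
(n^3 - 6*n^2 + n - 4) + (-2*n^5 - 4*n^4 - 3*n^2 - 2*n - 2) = -2*n^5 - 4*n^4 + n^3 - 9*n^2 - n - 6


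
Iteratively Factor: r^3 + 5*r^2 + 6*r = (r + 3)*(r^2 + 2*r) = r*(r + 3)*(r + 2)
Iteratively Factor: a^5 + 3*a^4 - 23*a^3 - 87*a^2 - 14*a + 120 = (a + 4)*(a^4 - a^3 - 19*a^2 - 11*a + 30) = (a + 2)*(a + 4)*(a^3 - 3*a^2 - 13*a + 15) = (a - 1)*(a + 2)*(a + 4)*(a^2 - 2*a - 15) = (a - 1)*(a + 2)*(a + 3)*(a + 4)*(a - 5)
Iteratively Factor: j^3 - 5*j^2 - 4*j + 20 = (j - 2)*(j^2 - 3*j - 10) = (j - 5)*(j - 2)*(j + 2)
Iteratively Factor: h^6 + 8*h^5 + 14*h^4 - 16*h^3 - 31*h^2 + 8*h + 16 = (h + 1)*(h^5 + 7*h^4 + 7*h^3 - 23*h^2 - 8*h + 16) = (h + 1)*(h + 4)*(h^4 + 3*h^3 - 5*h^2 - 3*h + 4) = (h - 1)*(h + 1)*(h + 4)*(h^3 + 4*h^2 - h - 4) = (h - 1)*(h + 1)^2*(h + 4)*(h^2 + 3*h - 4) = (h - 1)^2*(h + 1)^2*(h + 4)*(h + 4)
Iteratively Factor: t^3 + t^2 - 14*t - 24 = (t - 4)*(t^2 + 5*t + 6) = (t - 4)*(t + 3)*(t + 2)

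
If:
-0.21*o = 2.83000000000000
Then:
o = -13.48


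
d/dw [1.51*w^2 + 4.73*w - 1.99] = 3.02*w + 4.73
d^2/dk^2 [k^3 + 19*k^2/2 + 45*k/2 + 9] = 6*k + 19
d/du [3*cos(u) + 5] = -3*sin(u)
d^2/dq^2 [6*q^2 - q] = 12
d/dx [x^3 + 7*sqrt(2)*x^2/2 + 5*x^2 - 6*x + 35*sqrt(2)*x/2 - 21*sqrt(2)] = 3*x^2 + 7*sqrt(2)*x + 10*x - 6 + 35*sqrt(2)/2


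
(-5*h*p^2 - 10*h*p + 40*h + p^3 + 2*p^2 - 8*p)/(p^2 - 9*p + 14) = (-5*h*p - 20*h + p^2 + 4*p)/(p - 7)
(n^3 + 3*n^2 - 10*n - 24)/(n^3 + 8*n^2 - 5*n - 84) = (n + 2)/(n + 7)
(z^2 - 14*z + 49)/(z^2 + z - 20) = (z^2 - 14*z + 49)/(z^2 + z - 20)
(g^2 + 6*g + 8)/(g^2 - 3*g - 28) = (g + 2)/(g - 7)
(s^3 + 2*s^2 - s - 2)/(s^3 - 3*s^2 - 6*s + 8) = (s + 1)/(s - 4)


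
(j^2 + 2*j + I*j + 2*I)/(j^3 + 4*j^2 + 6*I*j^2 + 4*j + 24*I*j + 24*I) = (j + I)/(j^2 + j*(2 + 6*I) + 12*I)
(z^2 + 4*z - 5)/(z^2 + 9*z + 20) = (z - 1)/(z + 4)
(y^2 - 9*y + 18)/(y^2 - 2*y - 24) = (y - 3)/(y + 4)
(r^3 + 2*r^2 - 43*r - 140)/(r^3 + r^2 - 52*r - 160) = (r - 7)/(r - 8)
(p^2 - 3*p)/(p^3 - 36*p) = (p - 3)/(p^2 - 36)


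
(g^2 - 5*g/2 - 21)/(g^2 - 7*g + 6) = (g + 7/2)/(g - 1)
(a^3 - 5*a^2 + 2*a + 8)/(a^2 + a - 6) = (a^2 - 3*a - 4)/(a + 3)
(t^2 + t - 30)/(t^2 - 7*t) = (t^2 + t - 30)/(t*(t - 7))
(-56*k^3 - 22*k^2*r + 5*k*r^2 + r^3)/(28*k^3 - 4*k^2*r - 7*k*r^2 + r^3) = (-28*k^2 + 3*k*r + r^2)/(14*k^2 - 9*k*r + r^2)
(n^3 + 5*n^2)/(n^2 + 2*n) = n*(n + 5)/(n + 2)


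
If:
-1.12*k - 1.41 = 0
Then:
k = -1.26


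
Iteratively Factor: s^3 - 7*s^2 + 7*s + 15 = (s - 3)*(s^2 - 4*s - 5) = (s - 5)*(s - 3)*(s + 1)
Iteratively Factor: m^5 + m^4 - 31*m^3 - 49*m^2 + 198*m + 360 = (m + 3)*(m^4 - 2*m^3 - 25*m^2 + 26*m + 120) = (m + 3)*(m + 4)*(m^3 - 6*m^2 - m + 30) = (m - 3)*(m + 3)*(m + 4)*(m^2 - 3*m - 10) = (m - 5)*(m - 3)*(m + 3)*(m + 4)*(m + 2)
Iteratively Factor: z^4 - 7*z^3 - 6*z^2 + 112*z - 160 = (z + 4)*(z^3 - 11*z^2 + 38*z - 40) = (z - 4)*(z + 4)*(z^2 - 7*z + 10) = (z - 5)*(z - 4)*(z + 4)*(z - 2)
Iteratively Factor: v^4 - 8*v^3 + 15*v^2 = (v - 5)*(v^3 - 3*v^2) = (v - 5)*(v - 3)*(v^2) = v*(v - 5)*(v - 3)*(v)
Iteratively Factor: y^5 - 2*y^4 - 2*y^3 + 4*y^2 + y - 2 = (y - 1)*(y^4 - y^3 - 3*y^2 + y + 2) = (y - 1)*(y + 1)*(y^3 - 2*y^2 - y + 2) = (y - 1)^2*(y + 1)*(y^2 - y - 2) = (y - 1)^2*(y + 1)^2*(y - 2)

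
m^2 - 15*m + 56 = (m - 8)*(m - 7)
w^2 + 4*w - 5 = (w - 1)*(w + 5)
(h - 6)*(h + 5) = h^2 - h - 30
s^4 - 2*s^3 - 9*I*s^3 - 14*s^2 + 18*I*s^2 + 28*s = s*(s - 2)*(s - 7*I)*(s - 2*I)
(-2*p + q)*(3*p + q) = -6*p^2 + p*q + q^2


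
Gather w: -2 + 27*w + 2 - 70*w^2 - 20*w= -70*w^2 + 7*w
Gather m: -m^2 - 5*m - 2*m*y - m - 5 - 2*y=-m^2 + m*(-2*y - 6) - 2*y - 5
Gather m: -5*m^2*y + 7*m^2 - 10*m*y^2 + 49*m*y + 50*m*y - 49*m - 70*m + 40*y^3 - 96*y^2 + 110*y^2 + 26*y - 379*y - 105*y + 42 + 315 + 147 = m^2*(7 - 5*y) + m*(-10*y^2 + 99*y - 119) + 40*y^3 + 14*y^2 - 458*y + 504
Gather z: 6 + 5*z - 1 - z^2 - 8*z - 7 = -z^2 - 3*z - 2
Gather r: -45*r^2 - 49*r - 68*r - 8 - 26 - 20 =-45*r^2 - 117*r - 54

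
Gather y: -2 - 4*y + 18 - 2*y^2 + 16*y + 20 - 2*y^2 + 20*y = -4*y^2 + 32*y + 36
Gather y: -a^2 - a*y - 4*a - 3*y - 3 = -a^2 - 4*a + y*(-a - 3) - 3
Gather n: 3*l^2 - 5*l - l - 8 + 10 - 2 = 3*l^2 - 6*l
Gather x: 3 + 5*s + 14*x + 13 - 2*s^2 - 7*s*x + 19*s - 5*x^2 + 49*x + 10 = -2*s^2 + 24*s - 5*x^2 + x*(63 - 7*s) + 26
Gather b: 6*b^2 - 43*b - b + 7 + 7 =6*b^2 - 44*b + 14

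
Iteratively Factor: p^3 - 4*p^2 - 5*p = (p)*(p^2 - 4*p - 5) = p*(p + 1)*(p - 5)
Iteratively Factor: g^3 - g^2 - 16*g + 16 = (g + 4)*(g^2 - 5*g + 4) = (g - 4)*(g + 4)*(g - 1)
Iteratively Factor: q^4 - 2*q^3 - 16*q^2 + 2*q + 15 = (q - 1)*(q^3 - q^2 - 17*q - 15) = (q - 1)*(q + 3)*(q^2 - 4*q - 5) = (q - 5)*(q - 1)*(q + 3)*(q + 1)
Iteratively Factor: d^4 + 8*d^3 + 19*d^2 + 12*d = (d)*(d^3 + 8*d^2 + 19*d + 12) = d*(d + 3)*(d^2 + 5*d + 4) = d*(d + 3)*(d + 4)*(d + 1)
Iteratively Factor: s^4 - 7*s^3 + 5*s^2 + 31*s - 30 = (s - 1)*(s^3 - 6*s^2 - s + 30) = (s - 3)*(s - 1)*(s^2 - 3*s - 10) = (s - 3)*(s - 1)*(s + 2)*(s - 5)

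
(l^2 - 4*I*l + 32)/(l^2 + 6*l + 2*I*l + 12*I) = (l^2 - 4*I*l + 32)/(l^2 + 2*l*(3 + I) + 12*I)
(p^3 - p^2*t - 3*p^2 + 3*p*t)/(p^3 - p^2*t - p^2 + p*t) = (p - 3)/(p - 1)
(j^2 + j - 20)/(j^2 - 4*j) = (j + 5)/j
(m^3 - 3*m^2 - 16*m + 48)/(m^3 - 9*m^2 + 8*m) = (m^3 - 3*m^2 - 16*m + 48)/(m*(m^2 - 9*m + 8))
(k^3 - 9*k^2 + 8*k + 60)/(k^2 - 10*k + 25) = (k^2 - 4*k - 12)/(k - 5)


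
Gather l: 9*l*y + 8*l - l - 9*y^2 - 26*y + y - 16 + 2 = l*(9*y + 7) - 9*y^2 - 25*y - 14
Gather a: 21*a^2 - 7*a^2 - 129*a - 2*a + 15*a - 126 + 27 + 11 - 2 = 14*a^2 - 116*a - 90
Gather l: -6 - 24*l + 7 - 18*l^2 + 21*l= -18*l^2 - 3*l + 1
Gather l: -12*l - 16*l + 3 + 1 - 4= -28*l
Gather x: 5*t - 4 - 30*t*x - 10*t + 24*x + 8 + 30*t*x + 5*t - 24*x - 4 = 0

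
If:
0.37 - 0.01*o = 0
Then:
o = 37.00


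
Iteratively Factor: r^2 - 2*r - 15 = (r + 3)*(r - 5)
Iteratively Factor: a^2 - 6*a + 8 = (a - 4)*(a - 2)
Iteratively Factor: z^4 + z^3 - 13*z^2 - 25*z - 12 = (z + 1)*(z^3 - 13*z - 12) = (z + 1)*(z + 3)*(z^2 - 3*z - 4) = (z - 4)*(z + 1)*(z + 3)*(z + 1)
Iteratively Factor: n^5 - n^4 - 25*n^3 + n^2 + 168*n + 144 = (n - 4)*(n^4 + 3*n^3 - 13*n^2 - 51*n - 36) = (n - 4)^2*(n^3 + 7*n^2 + 15*n + 9) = (n - 4)^2*(n + 1)*(n^2 + 6*n + 9) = (n - 4)^2*(n + 1)*(n + 3)*(n + 3)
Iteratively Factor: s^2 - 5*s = (s - 5)*(s)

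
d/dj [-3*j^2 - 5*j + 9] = -6*j - 5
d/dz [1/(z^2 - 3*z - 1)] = (3 - 2*z)/(-z^2 + 3*z + 1)^2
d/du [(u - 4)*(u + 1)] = 2*u - 3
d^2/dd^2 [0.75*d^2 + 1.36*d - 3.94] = 1.50000000000000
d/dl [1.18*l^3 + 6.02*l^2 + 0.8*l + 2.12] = 3.54*l^2 + 12.04*l + 0.8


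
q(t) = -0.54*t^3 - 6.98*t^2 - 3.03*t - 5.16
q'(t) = -1.62*t^2 - 13.96*t - 3.03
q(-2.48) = -32.34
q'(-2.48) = 21.63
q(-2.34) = -29.37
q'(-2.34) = 20.77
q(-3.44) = -55.35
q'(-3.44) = 25.82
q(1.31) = -22.32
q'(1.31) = -24.10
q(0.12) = -5.63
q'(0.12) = -4.73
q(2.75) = -77.51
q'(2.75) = -53.67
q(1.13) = -18.28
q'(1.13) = -20.87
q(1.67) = -32.20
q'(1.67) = -30.86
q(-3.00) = -44.31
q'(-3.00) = 24.27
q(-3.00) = -44.31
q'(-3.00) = 24.27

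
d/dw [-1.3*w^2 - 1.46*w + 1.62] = -2.6*w - 1.46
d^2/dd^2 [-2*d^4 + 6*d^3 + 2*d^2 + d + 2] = -24*d^2 + 36*d + 4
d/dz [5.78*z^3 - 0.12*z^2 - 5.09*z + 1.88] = 17.34*z^2 - 0.24*z - 5.09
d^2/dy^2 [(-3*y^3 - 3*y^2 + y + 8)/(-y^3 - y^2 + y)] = 4*(3*y^5 - 21*y^4 - 30*y^3 + 12*y - 4)/(y^3*(y^6 + 3*y^5 - 5*y^3 + 3*y - 1))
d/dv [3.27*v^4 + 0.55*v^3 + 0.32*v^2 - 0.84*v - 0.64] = 13.08*v^3 + 1.65*v^2 + 0.64*v - 0.84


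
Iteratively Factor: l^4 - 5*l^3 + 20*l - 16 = (l + 2)*(l^3 - 7*l^2 + 14*l - 8) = (l - 4)*(l + 2)*(l^2 - 3*l + 2) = (l - 4)*(l - 1)*(l + 2)*(l - 2)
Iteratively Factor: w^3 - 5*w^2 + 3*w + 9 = (w + 1)*(w^2 - 6*w + 9) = (w - 3)*(w + 1)*(w - 3)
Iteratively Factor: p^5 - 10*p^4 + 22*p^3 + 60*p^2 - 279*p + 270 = (p - 5)*(p^4 - 5*p^3 - 3*p^2 + 45*p - 54) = (p - 5)*(p - 2)*(p^3 - 3*p^2 - 9*p + 27) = (p - 5)*(p - 2)*(p + 3)*(p^2 - 6*p + 9) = (p - 5)*(p - 3)*(p - 2)*(p + 3)*(p - 3)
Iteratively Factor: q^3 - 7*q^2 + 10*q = (q)*(q^2 - 7*q + 10) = q*(q - 5)*(q - 2)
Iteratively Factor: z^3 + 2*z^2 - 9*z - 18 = (z + 3)*(z^2 - z - 6) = (z - 3)*(z + 3)*(z + 2)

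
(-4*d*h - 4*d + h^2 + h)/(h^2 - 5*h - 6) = (-4*d + h)/(h - 6)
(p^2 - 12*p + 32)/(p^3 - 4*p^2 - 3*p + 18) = (p^2 - 12*p + 32)/(p^3 - 4*p^2 - 3*p + 18)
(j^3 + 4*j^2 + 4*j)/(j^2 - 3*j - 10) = j*(j + 2)/(j - 5)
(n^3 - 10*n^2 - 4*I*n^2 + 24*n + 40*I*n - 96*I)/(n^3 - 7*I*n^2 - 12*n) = (n^2 - 10*n + 24)/(n*(n - 3*I))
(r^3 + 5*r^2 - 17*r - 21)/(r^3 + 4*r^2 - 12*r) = (r^3 + 5*r^2 - 17*r - 21)/(r*(r^2 + 4*r - 12))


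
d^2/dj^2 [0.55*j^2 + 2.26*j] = 1.10000000000000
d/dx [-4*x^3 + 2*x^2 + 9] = 4*x*(1 - 3*x)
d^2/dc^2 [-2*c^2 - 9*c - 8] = -4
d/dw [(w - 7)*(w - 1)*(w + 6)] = 3*w^2 - 4*w - 41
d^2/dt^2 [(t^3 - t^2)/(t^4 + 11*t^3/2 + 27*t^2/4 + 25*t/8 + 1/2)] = 16*(4*t^5 - 20*t^4 - 113*t^3 - 76*t^2 + 176*t - 16)/(32*t^8 + 464*t^7 + 2576*t^6 + 6888*t^5 + 9450*t^4 + 7161*t^3 + 3052*t^2 + 688*t + 64)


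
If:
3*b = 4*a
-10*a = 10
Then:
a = -1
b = -4/3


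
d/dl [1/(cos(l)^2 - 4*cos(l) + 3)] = 2*(cos(l) - 2)*sin(l)/(cos(l)^2 - 4*cos(l) + 3)^2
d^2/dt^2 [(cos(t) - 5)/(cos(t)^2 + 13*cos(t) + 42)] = (-9*(1 - cos(2*t))^2*cos(t) + 33*(1 - cos(2*t))^2 - 19195*cos(t) + 1174*cos(2*t) + 441*cos(3*t) + 2*cos(5*t) - 8406)/(4*(cos(t) + 6)^3*(cos(t) + 7)^3)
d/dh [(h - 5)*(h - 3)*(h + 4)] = 3*h^2 - 8*h - 17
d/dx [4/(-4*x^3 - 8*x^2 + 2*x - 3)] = 8*(6*x^2 + 8*x - 1)/(4*x^3 + 8*x^2 - 2*x + 3)^2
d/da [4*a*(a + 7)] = 8*a + 28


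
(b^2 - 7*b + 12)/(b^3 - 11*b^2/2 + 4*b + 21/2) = 2*(b - 4)/(2*b^2 - 5*b - 7)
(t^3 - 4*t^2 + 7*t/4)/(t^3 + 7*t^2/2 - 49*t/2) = (t - 1/2)/(t + 7)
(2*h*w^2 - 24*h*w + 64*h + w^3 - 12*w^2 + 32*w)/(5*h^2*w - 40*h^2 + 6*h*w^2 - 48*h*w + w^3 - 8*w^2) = (2*h*w - 8*h + w^2 - 4*w)/(5*h^2 + 6*h*w + w^2)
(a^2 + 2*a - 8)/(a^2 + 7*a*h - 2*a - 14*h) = (a + 4)/(a + 7*h)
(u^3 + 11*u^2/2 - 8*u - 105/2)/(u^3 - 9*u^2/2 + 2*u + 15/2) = (2*u^2 + 17*u + 35)/(2*u^2 - 3*u - 5)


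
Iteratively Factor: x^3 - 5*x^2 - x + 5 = (x - 1)*(x^2 - 4*x - 5) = (x - 5)*(x - 1)*(x + 1)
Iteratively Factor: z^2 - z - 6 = (z - 3)*(z + 2)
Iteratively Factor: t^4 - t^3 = (t)*(t^3 - t^2) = t^2*(t^2 - t) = t^3*(t - 1)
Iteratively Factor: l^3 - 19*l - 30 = (l - 5)*(l^2 + 5*l + 6) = (l - 5)*(l + 2)*(l + 3)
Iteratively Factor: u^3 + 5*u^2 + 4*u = (u + 1)*(u^2 + 4*u) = u*(u + 1)*(u + 4)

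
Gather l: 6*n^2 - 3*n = 6*n^2 - 3*n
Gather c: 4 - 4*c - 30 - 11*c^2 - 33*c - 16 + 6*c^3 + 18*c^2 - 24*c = 6*c^3 + 7*c^2 - 61*c - 42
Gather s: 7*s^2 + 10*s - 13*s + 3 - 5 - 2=7*s^2 - 3*s - 4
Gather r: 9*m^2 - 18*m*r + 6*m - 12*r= 9*m^2 + 6*m + r*(-18*m - 12)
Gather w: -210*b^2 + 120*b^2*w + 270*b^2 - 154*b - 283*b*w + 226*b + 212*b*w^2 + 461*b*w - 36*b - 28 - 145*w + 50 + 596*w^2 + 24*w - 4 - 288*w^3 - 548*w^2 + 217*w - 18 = 60*b^2 + 36*b - 288*w^3 + w^2*(212*b + 48) + w*(120*b^2 + 178*b + 96)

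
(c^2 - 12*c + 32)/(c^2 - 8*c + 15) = (c^2 - 12*c + 32)/(c^2 - 8*c + 15)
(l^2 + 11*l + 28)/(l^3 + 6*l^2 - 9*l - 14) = (l + 4)/(l^2 - l - 2)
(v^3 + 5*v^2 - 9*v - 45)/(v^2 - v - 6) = (v^2 + 8*v + 15)/(v + 2)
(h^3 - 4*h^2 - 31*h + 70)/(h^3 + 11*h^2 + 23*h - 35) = (h^2 - 9*h + 14)/(h^2 + 6*h - 7)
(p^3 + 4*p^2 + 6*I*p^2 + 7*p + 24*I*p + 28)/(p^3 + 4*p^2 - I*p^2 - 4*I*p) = (p + 7*I)/p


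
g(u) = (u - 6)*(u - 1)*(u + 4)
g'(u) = (u - 6)*(u - 1) + (u - 6)*(u + 4) + (u - 1)*(u + 4)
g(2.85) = -39.92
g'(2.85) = -14.73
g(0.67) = 8.21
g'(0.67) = -24.67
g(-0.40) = 32.26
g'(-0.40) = -19.12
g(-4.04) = -2.02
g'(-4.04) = 51.20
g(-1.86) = 48.11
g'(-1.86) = -0.46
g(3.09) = -43.12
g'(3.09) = -11.90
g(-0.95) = 41.34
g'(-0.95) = -13.59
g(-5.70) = -133.26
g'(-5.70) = 109.67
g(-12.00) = -1872.00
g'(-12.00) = 482.00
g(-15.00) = -3696.00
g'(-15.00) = 743.00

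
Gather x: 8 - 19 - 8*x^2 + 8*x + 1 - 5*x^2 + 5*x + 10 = -13*x^2 + 13*x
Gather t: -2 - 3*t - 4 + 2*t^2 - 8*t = 2*t^2 - 11*t - 6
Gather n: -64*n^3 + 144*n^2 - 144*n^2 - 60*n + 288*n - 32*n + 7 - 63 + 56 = -64*n^3 + 196*n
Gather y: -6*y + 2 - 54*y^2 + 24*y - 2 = -54*y^2 + 18*y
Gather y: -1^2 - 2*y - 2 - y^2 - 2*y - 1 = -y^2 - 4*y - 4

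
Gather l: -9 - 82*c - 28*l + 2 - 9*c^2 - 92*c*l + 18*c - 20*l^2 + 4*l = -9*c^2 - 64*c - 20*l^2 + l*(-92*c - 24) - 7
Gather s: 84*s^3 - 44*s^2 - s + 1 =84*s^3 - 44*s^2 - s + 1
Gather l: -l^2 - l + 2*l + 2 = -l^2 + l + 2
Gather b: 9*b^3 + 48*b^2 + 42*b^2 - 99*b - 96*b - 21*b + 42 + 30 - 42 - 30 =9*b^3 + 90*b^2 - 216*b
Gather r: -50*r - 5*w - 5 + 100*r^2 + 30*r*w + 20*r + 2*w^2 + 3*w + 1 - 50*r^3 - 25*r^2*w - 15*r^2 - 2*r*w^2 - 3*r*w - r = -50*r^3 + r^2*(85 - 25*w) + r*(-2*w^2 + 27*w - 31) + 2*w^2 - 2*w - 4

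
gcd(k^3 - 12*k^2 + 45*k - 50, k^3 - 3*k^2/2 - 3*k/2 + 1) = k - 2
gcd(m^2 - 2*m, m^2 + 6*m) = m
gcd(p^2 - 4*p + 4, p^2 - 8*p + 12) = p - 2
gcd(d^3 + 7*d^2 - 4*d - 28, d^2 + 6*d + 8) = d + 2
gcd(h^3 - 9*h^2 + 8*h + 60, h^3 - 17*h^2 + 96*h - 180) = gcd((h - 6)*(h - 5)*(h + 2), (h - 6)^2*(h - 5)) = h^2 - 11*h + 30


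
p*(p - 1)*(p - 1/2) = p^3 - 3*p^2/2 + p/2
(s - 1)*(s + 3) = s^2 + 2*s - 3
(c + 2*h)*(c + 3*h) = c^2 + 5*c*h + 6*h^2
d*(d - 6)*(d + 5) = d^3 - d^2 - 30*d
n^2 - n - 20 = (n - 5)*(n + 4)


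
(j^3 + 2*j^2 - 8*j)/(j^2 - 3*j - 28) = j*(j - 2)/(j - 7)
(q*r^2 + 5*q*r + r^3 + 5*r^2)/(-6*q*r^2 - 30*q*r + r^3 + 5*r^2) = (-q - r)/(6*q - r)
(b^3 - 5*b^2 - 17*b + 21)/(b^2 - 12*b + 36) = (b^3 - 5*b^2 - 17*b + 21)/(b^2 - 12*b + 36)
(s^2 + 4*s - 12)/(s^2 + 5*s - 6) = (s - 2)/(s - 1)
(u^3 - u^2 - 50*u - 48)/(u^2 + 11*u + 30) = (u^2 - 7*u - 8)/(u + 5)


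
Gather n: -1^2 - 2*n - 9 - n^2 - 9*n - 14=-n^2 - 11*n - 24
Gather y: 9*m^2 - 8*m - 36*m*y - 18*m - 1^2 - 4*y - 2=9*m^2 - 26*m + y*(-36*m - 4) - 3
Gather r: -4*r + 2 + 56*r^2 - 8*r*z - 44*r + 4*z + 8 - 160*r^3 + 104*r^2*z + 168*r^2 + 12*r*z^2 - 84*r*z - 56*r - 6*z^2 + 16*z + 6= -160*r^3 + r^2*(104*z + 224) + r*(12*z^2 - 92*z - 104) - 6*z^2 + 20*z + 16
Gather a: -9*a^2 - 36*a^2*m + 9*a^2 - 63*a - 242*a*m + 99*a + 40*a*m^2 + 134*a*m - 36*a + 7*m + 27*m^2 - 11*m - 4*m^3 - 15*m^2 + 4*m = -36*a^2*m + a*(40*m^2 - 108*m) - 4*m^3 + 12*m^2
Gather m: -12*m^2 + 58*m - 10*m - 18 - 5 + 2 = -12*m^2 + 48*m - 21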